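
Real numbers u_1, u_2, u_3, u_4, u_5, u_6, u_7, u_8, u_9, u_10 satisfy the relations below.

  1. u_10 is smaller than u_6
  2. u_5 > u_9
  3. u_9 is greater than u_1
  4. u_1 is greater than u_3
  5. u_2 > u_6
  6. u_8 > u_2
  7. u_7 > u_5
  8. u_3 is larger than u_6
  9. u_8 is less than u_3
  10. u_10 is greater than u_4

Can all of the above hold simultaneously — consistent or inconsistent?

The single ordering u_4 < u_10 < u_6 < u_2 < u_8 < u_3 < u_1 < u_9 < u_5 < u_7 satisfies every listed relation, so no contradiction arises.

consistent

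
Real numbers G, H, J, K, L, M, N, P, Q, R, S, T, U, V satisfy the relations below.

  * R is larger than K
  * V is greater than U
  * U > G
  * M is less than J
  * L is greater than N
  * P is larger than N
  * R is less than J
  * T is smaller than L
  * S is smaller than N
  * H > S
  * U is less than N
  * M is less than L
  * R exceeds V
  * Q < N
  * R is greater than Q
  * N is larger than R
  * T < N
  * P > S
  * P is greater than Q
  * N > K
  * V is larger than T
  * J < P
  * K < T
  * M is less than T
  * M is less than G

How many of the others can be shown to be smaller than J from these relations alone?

The elements the relations force below J are M, K, G, U, Q, T, V, R — no chain reaches any other.
That is 8.

8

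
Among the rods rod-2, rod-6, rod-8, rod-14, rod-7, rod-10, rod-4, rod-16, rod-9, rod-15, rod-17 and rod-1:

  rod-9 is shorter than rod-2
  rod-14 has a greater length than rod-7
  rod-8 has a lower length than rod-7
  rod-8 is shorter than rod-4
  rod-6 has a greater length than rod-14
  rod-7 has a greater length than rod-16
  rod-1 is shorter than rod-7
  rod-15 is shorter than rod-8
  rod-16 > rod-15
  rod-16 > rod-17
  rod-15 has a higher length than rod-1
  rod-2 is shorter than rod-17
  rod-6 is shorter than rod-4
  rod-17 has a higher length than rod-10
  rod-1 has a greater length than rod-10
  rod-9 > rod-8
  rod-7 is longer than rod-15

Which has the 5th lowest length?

Piecing the relations together gives one ordering: rod-10 < rod-1 < rod-15 < rod-8 < rod-9 < rod-2 < rod-17 < rod-16 < rod-7 < rod-14 < rod-6 < rod-4.
The 5th smallest is rod-9.

rod-9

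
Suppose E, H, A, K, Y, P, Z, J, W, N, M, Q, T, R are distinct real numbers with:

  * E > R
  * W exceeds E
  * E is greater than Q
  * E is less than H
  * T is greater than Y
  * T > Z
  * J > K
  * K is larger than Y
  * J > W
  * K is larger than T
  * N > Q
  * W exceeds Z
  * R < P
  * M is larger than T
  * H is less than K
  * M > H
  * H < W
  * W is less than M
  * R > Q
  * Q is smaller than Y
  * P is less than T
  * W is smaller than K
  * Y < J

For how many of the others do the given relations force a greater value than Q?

11

Directly above Q: N, R, Y, E.
One step further: H, P, W, T, K, J (10 so far).
One step further: M (11 so far).
Nothing else is reachable above Q; 11 in all.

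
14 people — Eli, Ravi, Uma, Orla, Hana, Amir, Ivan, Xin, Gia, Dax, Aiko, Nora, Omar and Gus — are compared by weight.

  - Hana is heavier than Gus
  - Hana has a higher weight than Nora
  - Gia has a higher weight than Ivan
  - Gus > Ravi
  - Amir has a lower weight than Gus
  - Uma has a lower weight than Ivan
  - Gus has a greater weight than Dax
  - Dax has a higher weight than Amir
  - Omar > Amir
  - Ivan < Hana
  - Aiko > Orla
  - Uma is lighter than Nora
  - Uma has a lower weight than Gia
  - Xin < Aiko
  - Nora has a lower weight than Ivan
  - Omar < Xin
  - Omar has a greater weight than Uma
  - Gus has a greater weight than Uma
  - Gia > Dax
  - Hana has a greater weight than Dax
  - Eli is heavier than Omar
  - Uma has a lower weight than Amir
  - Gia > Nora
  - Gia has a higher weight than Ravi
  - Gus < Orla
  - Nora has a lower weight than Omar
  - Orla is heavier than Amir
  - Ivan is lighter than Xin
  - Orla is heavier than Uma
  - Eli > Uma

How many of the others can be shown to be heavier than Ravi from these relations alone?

Directly above Ravi: Gia, Gus.
One step further: Hana, Orla (4 so far).
One step further: Aiko (5 so far).
Nothing else is reachable above Ravi; 5 in all.

5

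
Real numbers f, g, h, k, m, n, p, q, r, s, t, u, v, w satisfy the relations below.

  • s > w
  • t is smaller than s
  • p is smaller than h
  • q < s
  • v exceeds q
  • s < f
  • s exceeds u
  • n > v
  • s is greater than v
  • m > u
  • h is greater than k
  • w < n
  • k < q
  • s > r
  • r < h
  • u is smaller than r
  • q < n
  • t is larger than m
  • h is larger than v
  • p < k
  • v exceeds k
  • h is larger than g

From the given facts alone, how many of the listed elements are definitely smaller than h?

7

From h the given relations immediately reach p, k, r, v, g.
From those, u, q — 7 in total.
No other element is forced below h by the given relations, so the count is 7.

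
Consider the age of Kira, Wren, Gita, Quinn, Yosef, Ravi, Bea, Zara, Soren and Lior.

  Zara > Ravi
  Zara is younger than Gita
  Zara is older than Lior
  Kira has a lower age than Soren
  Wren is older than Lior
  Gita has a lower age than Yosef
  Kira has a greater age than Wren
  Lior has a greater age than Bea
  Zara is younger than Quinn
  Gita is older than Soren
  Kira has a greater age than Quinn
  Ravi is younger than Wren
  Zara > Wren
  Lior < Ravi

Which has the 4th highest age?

Chaining the given pairs: Bea < Lior < Ravi < Wren < Zara < Quinn < Kira < Soren < Gita < Yosef.
The 4th largest is Kira.

Kira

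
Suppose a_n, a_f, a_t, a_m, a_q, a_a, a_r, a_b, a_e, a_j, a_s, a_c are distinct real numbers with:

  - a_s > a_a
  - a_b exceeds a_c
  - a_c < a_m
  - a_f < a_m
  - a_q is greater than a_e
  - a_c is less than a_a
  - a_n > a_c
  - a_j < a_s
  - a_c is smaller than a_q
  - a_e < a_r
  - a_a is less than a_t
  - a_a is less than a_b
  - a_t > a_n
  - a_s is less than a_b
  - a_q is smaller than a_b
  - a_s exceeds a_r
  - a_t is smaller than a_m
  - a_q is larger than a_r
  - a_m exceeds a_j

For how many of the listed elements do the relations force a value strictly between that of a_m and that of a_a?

1

Chaining upward from a_a reaches: a_s, a_t, a_b.
Chaining downward from a_m reaches: a_c, a_j, a_n, a_t, a_f.
Strictly between a_a and a_m are those in both lists: a_t — 1 element.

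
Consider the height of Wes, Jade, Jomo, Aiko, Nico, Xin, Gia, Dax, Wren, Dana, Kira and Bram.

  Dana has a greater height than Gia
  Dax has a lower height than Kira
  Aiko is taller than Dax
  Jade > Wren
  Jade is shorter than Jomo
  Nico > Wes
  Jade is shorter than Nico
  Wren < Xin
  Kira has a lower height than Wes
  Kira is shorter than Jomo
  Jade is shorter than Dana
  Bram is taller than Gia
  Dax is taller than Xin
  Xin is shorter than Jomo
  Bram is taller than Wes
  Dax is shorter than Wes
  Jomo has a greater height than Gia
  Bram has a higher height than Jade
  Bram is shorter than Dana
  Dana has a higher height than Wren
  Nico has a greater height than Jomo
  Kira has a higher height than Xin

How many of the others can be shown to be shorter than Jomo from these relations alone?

6

From Jomo the given relations immediately reach Xin, Jade, Gia, Kira.
From those, Wren, Dax — 6 in total.
No other element is forced below Jomo by the given relations, so the count is 6.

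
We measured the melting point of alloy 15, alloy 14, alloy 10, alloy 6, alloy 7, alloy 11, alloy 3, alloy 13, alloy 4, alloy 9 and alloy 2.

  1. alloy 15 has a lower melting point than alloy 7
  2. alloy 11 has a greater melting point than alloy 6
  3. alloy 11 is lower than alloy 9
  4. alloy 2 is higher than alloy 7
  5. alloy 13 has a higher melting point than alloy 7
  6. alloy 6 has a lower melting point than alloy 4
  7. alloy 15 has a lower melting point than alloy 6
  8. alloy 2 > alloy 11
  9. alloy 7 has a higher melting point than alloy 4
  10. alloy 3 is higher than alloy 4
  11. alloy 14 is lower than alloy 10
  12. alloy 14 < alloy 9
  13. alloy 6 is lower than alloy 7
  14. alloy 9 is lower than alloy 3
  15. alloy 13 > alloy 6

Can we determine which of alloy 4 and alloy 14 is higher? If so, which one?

Following every chain through alloy 14: above alloy 14 we get alloy 10, alloy 9, alloy 3.
alloy 4 is not reached, and no chain runs the other way from alloy 4 to alloy 14.
So the given relations leave the order of alloy 14 and alloy 4 undetermined.

undetermined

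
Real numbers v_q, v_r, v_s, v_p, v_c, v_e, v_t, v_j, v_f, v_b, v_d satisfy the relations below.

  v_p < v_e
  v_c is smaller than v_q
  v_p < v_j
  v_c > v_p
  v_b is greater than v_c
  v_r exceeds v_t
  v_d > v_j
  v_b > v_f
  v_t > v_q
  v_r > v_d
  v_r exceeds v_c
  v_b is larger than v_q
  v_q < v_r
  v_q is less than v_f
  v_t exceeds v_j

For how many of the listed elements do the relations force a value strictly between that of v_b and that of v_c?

The relations place v_c below v_b. An element lies strictly between them when it is forced above v_c and also forced below v_b.
Above v_c: {v_q, v_f, v_t, v_r}. Below v_b: {v_p, v_q, v_f}.
Intersection: {v_q, v_f} — 2.

2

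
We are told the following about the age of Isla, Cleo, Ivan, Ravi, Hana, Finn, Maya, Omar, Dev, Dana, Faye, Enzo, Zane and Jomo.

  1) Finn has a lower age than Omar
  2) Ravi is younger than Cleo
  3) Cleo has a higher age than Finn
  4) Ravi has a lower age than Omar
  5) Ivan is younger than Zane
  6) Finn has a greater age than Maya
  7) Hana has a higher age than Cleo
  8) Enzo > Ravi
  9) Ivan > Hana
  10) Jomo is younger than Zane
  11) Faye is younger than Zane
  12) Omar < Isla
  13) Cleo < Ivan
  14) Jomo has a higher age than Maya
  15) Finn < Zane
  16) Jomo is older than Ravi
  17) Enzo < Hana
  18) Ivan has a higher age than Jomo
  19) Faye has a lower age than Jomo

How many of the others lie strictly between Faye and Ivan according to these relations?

Chaining upward from Faye reaches: Jomo, Zane.
Chaining downward from Ivan reaches: Ravi, Enzo, Maya, Finn, Cleo, Jomo, Hana.
Strictly between Faye and Ivan are those in both lists: Jomo — 1 element.

1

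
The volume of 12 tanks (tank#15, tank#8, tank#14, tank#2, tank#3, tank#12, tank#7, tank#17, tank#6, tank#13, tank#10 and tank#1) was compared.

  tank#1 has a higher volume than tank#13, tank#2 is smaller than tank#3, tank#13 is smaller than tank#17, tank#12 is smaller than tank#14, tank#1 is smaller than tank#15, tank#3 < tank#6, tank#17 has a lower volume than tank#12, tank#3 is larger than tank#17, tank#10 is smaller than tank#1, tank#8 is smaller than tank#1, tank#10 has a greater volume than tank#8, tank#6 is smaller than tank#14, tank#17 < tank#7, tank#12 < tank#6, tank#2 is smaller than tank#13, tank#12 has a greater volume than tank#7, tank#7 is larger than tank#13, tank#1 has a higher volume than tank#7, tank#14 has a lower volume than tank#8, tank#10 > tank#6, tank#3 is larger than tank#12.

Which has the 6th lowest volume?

The consecutive relations fix a unique order: tank#2 < tank#13 < tank#17 < tank#7 < tank#12 < tank#3 < tank#6 < tank#14 < tank#8 < tank#10 < tank#1 < tank#15.
Counting 6 from the smallest end gives tank#3.

tank#3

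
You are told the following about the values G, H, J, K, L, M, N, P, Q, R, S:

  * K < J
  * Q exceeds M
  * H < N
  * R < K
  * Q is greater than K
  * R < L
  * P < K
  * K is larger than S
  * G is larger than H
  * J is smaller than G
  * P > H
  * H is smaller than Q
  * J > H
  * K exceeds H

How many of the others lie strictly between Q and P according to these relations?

1

Chaining upward from P reaches: K, J, G.
Chaining downward from Q reaches: R, H, S, K, M.
Strictly between P and Q are those in both lists: K — 1 element.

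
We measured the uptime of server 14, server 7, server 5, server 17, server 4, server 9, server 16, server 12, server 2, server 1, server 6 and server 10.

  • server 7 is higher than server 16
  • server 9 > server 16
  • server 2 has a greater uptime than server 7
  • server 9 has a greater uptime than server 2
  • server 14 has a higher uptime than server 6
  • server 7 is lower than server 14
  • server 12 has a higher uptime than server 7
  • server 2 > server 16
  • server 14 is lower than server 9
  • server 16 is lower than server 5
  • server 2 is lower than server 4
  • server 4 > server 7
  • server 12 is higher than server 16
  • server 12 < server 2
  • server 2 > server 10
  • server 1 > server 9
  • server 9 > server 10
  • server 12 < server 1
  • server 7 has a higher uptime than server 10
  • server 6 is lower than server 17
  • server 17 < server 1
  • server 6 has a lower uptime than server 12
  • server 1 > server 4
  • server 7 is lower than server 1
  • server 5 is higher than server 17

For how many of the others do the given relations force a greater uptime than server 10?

7

The elements the relations force above server 10 are server 7, server 12, server 2, server 14, server 9, server 4, server 1 — no chain reaches any other.
That is 7.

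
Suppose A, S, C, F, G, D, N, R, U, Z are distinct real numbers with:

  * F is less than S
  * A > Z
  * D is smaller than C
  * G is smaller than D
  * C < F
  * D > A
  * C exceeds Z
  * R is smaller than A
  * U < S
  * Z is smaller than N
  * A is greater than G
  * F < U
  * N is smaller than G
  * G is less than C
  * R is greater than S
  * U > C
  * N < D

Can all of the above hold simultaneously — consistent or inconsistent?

inconsistent

We have D < C stated directly, yet also C < F < U < S < R < A < D by chaining the others — so C < D. Contradiction.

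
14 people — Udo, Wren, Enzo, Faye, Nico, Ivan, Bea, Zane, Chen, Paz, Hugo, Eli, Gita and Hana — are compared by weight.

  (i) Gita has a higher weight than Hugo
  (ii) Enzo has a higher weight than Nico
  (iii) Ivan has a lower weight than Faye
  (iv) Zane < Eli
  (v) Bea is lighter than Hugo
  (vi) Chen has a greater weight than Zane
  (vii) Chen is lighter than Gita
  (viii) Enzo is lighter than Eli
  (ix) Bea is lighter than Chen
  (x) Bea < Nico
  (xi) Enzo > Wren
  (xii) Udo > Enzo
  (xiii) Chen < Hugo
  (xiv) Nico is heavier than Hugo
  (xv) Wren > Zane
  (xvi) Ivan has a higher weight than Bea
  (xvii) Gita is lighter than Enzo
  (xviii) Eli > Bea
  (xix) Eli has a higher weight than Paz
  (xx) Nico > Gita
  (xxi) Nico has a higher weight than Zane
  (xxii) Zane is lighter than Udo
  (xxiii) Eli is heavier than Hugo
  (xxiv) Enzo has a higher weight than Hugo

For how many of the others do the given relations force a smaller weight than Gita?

4

The elements the relations force below Gita are Bea, Zane, Chen, Hugo — no chain reaches any other.
That is 4.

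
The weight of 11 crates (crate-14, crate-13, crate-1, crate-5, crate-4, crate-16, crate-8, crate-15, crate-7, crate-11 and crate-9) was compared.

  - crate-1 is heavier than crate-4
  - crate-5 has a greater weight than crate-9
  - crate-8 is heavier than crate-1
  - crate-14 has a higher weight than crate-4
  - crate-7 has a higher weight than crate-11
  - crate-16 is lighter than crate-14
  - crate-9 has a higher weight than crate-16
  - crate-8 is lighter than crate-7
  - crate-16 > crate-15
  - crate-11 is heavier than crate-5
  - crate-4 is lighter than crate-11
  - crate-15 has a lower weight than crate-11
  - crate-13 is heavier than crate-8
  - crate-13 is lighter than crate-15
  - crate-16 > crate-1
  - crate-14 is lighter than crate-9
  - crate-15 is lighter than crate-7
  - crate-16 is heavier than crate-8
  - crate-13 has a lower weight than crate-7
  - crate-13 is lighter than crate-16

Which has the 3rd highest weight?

Chaining the given pairs: crate-4 < crate-1 < crate-8 < crate-13 < crate-15 < crate-16 < crate-14 < crate-9 < crate-5 < crate-11 < crate-7.
The 3rd largest is crate-5.

crate-5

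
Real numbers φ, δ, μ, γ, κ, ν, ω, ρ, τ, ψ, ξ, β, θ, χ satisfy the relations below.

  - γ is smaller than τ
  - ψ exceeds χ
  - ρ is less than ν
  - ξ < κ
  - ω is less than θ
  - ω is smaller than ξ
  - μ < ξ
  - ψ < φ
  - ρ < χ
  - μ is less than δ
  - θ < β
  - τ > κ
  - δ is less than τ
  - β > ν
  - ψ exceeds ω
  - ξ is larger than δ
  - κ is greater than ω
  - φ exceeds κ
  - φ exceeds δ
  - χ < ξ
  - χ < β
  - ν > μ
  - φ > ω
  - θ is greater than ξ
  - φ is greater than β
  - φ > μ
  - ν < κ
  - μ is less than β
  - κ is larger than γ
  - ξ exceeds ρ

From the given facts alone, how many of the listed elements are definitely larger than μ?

8

Directly above μ: δ, ξ, ν, β, φ.
One step further: θ, κ, τ (8 so far).
Nothing else is reachable above μ; 8 in all.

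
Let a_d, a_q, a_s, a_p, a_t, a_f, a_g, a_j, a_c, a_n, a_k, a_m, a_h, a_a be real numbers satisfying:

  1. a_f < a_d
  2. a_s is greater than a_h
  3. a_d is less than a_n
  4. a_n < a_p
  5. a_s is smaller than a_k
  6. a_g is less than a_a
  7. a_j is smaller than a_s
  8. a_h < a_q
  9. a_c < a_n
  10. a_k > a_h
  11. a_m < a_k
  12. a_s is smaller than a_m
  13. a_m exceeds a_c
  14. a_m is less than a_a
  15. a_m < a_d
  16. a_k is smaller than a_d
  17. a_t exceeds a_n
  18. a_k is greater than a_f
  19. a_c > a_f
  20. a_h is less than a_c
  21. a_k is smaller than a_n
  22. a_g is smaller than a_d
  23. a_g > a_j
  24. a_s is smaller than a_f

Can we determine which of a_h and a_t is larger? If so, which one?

a_t

Link the given pairs in sequence: a_h < a_s; a_s < a_f; a_f < a_c; a_c < a_m; a_m < a_k; a_k < a_d; a_d < a_n; a_n < a_t.
Chaining these gives a_h < a_s < a_f < a_c < a_m < a_k < a_d < a_n < a_t.
So a_t is larger.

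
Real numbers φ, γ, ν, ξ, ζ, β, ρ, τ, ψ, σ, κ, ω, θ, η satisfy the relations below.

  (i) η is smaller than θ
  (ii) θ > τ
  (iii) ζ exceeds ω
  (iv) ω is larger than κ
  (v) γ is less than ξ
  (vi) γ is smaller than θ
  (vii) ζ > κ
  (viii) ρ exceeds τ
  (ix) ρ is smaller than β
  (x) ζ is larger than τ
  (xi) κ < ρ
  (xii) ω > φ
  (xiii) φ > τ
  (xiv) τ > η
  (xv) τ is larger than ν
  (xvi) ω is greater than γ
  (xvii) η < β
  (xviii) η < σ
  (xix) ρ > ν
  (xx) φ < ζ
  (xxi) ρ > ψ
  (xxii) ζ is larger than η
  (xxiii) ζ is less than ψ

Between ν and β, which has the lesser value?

ν < τ and τ < φ give ν < φ.
Then φ < ω extends the chain to ω.
Then ω < ζ extends the chain to ζ.
Then ζ < ψ extends the chain to ψ.
With ψ < ρ: ν < τ < φ < ω < ζ < ψ < ρ.
With ρ < β: ν < τ < φ < ω < ζ < ψ < ρ < β.
So ν < β; ν is the smaller of the two.

ν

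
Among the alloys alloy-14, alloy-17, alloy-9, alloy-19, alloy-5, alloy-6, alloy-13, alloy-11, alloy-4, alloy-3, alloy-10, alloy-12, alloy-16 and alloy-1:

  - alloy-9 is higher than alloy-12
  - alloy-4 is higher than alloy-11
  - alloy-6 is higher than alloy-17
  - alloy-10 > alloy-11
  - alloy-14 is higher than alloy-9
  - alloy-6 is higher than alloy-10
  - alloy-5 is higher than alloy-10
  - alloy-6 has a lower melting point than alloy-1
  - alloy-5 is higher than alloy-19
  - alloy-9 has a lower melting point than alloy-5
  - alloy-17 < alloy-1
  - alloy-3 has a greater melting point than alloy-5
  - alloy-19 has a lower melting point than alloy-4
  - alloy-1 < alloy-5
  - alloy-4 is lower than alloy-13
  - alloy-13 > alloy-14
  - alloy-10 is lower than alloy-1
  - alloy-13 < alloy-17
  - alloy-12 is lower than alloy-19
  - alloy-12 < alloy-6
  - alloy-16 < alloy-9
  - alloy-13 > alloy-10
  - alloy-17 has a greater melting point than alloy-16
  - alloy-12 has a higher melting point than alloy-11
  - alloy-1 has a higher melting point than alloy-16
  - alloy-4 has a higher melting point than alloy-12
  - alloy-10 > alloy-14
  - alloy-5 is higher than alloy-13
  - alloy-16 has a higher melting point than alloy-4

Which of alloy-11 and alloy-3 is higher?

alloy-11 < alloy-12 and alloy-12 < alloy-19 give alloy-11 < alloy-19.
With alloy-19 < alloy-4: alloy-11 < alloy-12 < alloy-19 < alloy-4.
Then alloy-4 < alloy-16 extends the chain to alloy-16.
With alloy-16 < alloy-9: alloy-11 < alloy-12 < alloy-19 < alloy-4 < alloy-16 < alloy-9.
With alloy-9 < alloy-14: alloy-11 < alloy-12 < alloy-19 < alloy-4 < alloy-16 < alloy-9 < alloy-14.
Then alloy-14 < alloy-10 extends the chain to alloy-10.
Then alloy-10 < alloy-13 extends the chain to alloy-13.
With alloy-13 < alloy-17: alloy-11 < alloy-12 < alloy-19 < alloy-4 < alloy-16 < alloy-9 < alloy-14 < alloy-10 < alloy-13 < alloy-17.
With alloy-17 < alloy-6: alloy-11 < alloy-12 < alloy-19 < alloy-4 < alloy-16 < alloy-9 < alloy-14 < alloy-10 < alloy-13 < alloy-17 < alloy-6.
Then alloy-6 < alloy-1 extends the chain to alloy-1.
With alloy-1 < alloy-5: alloy-11 < alloy-12 < alloy-19 < alloy-4 < alloy-16 < alloy-9 < alloy-14 < alloy-10 < alloy-13 < alloy-17 < alloy-6 < alloy-1 < alloy-5.
Then alloy-5 < alloy-3 extends the chain to alloy-3.
So alloy-11 < alloy-3; alloy-3 is the higher of the two.

alloy-3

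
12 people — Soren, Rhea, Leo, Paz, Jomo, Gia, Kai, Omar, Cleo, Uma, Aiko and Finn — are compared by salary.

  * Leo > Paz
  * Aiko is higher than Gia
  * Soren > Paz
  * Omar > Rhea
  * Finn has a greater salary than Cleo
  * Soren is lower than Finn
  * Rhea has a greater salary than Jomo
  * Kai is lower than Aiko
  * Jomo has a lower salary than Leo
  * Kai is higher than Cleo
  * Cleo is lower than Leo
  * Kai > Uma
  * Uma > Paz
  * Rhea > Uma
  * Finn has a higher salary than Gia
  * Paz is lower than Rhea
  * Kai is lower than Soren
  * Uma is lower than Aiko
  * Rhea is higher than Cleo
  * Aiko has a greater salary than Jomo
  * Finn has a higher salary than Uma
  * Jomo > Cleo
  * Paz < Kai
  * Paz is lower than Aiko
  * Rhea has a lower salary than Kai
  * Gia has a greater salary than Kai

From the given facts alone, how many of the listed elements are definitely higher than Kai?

4

The elements the relations force above Kai are Soren, Gia, Aiko, Finn — no chain reaches any other.
That is 4.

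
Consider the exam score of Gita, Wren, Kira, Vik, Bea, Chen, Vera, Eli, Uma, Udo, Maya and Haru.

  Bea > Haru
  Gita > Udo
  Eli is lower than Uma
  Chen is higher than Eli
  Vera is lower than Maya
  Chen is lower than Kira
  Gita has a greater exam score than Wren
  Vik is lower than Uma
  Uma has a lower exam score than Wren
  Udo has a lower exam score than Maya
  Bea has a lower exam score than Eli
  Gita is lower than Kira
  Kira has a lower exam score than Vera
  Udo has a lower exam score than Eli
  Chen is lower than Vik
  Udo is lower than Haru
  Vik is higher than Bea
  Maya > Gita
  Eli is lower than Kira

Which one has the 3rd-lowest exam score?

The consecutive relations fix a unique order: Udo < Haru < Bea < Eli < Chen < Vik < Uma < Wren < Gita < Kira < Vera < Maya.
The 3rd smallest is Bea.

Bea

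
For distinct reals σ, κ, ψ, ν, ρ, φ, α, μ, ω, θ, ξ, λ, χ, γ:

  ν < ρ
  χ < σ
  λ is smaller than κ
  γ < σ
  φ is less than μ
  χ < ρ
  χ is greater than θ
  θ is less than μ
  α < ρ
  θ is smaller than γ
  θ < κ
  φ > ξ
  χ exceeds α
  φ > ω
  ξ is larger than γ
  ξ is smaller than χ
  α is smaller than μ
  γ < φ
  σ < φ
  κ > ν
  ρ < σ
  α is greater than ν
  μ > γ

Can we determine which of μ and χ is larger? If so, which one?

χ < ρ and ρ < σ give χ < σ.
Then σ < φ extends the chain to φ.
With φ < μ: χ < ρ < σ < φ < μ.
So μ is larger.

μ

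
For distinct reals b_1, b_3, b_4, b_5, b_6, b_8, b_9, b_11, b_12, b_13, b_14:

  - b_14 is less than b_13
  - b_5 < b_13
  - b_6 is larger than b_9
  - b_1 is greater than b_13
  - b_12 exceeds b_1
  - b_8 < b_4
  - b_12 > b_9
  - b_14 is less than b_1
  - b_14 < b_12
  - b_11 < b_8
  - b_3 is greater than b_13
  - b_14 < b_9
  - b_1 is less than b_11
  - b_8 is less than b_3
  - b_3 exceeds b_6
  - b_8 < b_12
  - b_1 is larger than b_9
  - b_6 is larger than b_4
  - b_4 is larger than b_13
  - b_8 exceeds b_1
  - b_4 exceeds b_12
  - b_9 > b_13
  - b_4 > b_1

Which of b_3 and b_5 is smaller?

Chaining the given relations: b_5 < b_13 < b_9 < b_1 < b_11 < b_8 < b_12 < b_4 < b_6 < b_3.
So b_5 < b_3; b_5 is the smaller of the two.

b_5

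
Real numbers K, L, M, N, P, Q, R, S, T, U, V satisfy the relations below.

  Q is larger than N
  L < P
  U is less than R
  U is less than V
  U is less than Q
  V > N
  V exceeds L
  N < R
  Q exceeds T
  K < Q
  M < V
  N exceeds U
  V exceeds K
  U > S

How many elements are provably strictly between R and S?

Chaining upward from S reaches: U, N, Q, V.
Chaining downward from R reaches: U, N.
Strictly between S and R are those in both lists: U, N — 2 elements.

2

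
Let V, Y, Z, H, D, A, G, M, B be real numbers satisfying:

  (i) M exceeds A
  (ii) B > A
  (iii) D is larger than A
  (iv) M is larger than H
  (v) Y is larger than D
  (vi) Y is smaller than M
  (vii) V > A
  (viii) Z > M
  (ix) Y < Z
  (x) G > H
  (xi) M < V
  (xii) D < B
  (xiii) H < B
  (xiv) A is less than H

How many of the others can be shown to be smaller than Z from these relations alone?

From Z the given relations immediately reach Y, M.
From those, A, H, D — 5 in total.
Nothing else is reachable below Z; 5 in all.

5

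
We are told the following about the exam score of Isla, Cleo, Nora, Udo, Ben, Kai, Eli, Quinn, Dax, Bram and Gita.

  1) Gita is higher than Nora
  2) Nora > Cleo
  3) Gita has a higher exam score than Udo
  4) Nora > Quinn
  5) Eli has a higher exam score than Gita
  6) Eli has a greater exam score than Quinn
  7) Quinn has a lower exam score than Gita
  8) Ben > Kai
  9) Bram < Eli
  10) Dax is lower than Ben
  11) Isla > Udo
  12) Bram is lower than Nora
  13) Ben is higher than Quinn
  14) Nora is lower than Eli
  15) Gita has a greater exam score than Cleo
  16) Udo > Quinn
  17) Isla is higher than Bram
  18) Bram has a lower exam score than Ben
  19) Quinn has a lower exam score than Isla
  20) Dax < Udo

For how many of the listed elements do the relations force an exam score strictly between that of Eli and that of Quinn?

3

Chaining upward from Quinn reaches: Udo, Nora, Isla, Ben, Gita.
Chaining downward from Eli reaches: Dax, Bram, Udo, Cleo, Nora, Gita.
Strictly between Quinn and Eli are those in both lists: Udo, Nora, Gita — 3 elements.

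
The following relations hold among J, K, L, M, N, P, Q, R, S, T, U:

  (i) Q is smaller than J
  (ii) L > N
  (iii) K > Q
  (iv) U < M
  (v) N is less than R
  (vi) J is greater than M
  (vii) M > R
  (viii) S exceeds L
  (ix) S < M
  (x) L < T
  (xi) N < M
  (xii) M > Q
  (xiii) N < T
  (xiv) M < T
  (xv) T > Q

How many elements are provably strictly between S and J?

1

The relations place S below J. An element lies strictly between them when it is forced above S and also forced below J.
Above S: {M, T}. Below J: {N, Q, L, R, U, M}.
Intersection: {M} — 1.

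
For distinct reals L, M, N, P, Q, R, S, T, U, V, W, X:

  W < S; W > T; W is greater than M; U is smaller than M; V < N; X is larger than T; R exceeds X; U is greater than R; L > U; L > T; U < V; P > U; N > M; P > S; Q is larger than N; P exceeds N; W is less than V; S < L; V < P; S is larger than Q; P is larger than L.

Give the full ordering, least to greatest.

T < X < R < U < M < W < V < N < Q < S < L < P

Nothing is placed below T, so it is least; from there T < X; X < R; R < U; U < M; M < W; W < V; V < N; N < Q; Q < S; S < L; L < P, each given directly.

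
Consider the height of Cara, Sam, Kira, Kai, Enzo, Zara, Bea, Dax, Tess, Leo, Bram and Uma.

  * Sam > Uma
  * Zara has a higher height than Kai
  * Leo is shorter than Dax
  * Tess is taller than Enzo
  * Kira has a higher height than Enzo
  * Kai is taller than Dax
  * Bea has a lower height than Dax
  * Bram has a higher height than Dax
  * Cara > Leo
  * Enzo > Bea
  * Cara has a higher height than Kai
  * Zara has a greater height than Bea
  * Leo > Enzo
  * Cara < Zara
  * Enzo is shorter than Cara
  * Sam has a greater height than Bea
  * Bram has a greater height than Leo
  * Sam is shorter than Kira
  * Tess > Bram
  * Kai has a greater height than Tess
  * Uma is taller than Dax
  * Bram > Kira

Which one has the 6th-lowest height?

The consecutive relations fix a unique order: Bea < Enzo < Leo < Dax < Uma < Sam < Kira < Bram < Tess < Kai < Cara < Zara.
The 6th smallest is Sam.

Sam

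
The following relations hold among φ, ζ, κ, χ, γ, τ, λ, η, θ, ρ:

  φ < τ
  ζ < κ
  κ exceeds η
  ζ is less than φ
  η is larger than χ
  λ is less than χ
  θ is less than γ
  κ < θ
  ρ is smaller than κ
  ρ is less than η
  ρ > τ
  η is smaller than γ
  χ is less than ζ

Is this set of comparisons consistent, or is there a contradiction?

consistent

Every relation is compatible with λ < χ < ζ < φ < τ < ρ < η < κ < θ < γ; the set is consistent.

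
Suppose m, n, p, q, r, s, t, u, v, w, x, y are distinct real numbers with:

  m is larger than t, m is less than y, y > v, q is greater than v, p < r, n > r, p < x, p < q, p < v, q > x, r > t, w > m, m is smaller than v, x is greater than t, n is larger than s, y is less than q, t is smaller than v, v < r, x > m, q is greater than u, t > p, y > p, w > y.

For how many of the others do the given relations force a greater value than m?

From m the given relations immediately reach v, y, x, w.
From those, r, q — 6 in total.
From those, n — 7 in total.
No other element is forced above m by the given relations, so the count is 7.

7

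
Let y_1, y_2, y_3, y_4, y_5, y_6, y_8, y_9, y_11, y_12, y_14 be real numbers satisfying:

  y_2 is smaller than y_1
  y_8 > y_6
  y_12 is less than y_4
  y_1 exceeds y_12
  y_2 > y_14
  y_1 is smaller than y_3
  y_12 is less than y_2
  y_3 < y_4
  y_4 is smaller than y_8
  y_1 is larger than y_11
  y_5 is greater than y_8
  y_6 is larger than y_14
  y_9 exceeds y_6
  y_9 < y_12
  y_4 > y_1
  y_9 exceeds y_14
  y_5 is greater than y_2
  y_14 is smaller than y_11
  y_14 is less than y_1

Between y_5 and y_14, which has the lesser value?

y_14

The relevant relations are y_14 < y_6; y_6 < y_9; y_9 < y_12; y_12 < y_2; y_2 < y_1; y_1 < y_3; y_3 < y_4; y_4 < y_8; y_8 < y_5.
Chaining these gives y_14 < y_6 < y_9 < y_12 < y_2 < y_1 < y_3 < y_4 < y_8 < y_5.
So y_14 < y_5; y_14 is the smaller of the two.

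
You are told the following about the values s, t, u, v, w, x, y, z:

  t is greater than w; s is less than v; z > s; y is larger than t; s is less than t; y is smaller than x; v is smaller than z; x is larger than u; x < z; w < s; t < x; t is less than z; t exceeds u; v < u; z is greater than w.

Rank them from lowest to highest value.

w < s < v < u < t < y < x < z

Nothing is placed below w, so it is least; from there w < s; s < v; v < u; u < t; t < y; y < x; x < z, each given directly.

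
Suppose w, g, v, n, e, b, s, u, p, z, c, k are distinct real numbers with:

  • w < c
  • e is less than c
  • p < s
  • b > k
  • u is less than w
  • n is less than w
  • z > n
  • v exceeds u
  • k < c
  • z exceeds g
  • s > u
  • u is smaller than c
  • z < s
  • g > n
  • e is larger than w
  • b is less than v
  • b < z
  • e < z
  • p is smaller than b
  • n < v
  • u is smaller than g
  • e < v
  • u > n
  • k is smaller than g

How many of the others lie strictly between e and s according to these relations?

1

The relations place e below s. An element lies strictly between them when it is forced above e and also forced below s.
Above e: {z, c, v}. Below s: {p, k, n, u, w, g, b, z}.
Intersection: {z} — 1.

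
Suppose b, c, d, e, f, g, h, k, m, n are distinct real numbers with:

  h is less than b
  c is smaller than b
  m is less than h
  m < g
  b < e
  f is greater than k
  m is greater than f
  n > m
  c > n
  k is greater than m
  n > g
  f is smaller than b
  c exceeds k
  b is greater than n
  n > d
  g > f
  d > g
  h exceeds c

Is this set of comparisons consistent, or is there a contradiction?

inconsistent

We have m < k stated directly, yet also k < f < m by chaining the others — so k < m. Contradiction.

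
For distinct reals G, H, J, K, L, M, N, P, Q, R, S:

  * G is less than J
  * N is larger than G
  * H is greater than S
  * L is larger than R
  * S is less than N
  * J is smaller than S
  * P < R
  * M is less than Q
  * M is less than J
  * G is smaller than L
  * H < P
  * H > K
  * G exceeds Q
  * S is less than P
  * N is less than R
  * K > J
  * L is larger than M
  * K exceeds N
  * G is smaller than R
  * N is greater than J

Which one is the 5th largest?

K

Chaining the given pairs: M < Q < G < J < S < N < K < H < P < R < L.
The 5th largest is K.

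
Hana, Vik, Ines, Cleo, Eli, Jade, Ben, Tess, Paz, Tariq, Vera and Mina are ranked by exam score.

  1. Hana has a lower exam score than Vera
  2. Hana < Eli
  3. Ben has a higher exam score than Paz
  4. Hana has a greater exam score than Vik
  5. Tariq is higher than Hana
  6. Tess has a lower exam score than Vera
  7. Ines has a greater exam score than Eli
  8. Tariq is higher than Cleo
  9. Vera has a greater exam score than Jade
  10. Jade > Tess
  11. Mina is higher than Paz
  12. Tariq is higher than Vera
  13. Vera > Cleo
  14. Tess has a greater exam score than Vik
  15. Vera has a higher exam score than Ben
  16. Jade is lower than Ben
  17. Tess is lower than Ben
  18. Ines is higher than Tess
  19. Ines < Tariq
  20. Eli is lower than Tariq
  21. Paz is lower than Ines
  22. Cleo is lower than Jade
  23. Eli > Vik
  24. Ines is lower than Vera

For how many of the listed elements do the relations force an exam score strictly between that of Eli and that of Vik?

Chaining upward from Vik reaches: Tess, Jade, Hana, Ben, Ines, Vera, Tariq.
Chaining downward from Eli reaches: Hana.
Strictly between Vik and Eli are those in both lists: Hana — 1 element.

1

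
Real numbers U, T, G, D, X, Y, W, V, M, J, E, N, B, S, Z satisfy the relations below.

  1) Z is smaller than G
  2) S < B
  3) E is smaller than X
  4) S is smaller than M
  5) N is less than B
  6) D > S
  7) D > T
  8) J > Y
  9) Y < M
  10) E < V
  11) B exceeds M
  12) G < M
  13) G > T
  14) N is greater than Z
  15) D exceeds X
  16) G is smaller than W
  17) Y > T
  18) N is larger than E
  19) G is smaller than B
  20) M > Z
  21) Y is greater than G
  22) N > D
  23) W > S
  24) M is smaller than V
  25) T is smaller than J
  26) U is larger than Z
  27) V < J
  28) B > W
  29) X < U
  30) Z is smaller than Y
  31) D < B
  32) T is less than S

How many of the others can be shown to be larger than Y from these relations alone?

4

The elements the relations force above Y are M, V, J, B — no chain reaches any other.
That is 4.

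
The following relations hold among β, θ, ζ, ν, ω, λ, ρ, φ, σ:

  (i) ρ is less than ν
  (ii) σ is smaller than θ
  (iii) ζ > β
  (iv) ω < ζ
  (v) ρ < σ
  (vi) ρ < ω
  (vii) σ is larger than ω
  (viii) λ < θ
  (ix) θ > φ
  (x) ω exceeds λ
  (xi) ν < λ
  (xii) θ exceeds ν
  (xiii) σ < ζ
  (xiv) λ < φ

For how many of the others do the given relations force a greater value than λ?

5

Directly above λ: φ, ω, θ.
One step further: σ, ζ (5 so far).
No other element is forced above λ by the given relations, so the count is 5.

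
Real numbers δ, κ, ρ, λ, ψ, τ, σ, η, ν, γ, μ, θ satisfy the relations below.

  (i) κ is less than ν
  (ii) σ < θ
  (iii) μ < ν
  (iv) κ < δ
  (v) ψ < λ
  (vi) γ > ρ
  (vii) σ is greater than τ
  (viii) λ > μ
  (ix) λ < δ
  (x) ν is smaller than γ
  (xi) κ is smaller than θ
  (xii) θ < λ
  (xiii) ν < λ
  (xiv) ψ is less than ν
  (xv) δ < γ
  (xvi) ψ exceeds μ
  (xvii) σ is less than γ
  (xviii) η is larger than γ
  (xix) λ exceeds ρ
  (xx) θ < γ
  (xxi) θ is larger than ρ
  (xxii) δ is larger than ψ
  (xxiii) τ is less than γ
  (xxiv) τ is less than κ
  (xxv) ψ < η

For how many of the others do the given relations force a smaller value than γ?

From γ the given relations immediately reach τ, ρ, σ, θ, ν, δ.
From those, μ, κ, ψ, λ — 10 in total.
Nothing else is reachable below γ; 10 in all.

10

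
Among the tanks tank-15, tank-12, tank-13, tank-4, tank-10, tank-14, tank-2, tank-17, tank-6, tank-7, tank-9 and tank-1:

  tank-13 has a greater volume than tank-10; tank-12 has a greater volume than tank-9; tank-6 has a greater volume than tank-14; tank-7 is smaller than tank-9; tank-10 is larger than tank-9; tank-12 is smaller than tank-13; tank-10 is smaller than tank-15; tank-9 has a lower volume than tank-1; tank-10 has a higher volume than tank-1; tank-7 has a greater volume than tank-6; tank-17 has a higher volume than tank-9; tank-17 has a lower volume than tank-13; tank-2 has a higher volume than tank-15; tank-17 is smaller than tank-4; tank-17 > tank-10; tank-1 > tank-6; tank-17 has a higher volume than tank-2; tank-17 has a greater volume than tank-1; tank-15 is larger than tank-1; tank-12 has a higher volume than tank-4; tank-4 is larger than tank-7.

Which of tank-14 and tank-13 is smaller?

tank-14

tank-14 < tank-6 and tank-6 < tank-7 give tank-14 < tank-7.
Then tank-7 < tank-9 extends the chain to tank-9.
Then tank-9 < tank-1 extends the chain to tank-1.
Then tank-1 < tank-10 extends the chain to tank-10.
Then tank-10 < tank-15 extends the chain to tank-15.
Then tank-15 < tank-2 extends the chain to tank-2.
With tank-2 < tank-17: tank-14 < tank-6 < tank-7 < tank-9 < tank-1 < tank-10 < tank-15 < tank-2 < tank-17.
Then tank-17 < tank-4 extends the chain to tank-4.
Then tank-4 < tank-12 extends the chain to tank-12.
With tank-12 < tank-13: tank-14 < tank-6 < tank-7 < tank-9 < tank-1 < tank-10 < tank-15 < tank-2 < tank-17 < tank-4 < tank-12 < tank-13.
So tank-14 < tank-13; tank-14 is the smaller of the two.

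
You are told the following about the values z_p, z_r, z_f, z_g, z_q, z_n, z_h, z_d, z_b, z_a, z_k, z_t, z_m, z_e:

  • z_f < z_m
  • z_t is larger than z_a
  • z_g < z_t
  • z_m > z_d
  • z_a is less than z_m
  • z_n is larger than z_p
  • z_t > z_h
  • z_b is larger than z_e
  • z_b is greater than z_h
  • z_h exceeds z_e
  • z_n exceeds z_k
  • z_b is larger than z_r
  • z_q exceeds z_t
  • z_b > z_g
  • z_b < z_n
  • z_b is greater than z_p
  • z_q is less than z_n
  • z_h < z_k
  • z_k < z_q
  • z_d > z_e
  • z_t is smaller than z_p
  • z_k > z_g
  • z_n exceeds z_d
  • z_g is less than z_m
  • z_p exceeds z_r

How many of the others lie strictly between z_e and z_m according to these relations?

The relations place z_e below z_m. An element lies strictly between them when it is forced above z_e and also forced below z_m.
Above z_e: {z_h, z_d, z_k, z_t, z_p, z_q, z_b, z_n}. Below z_m: {z_g, z_a, z_f, z_d}.
Intersection: {z_d} — 1.

1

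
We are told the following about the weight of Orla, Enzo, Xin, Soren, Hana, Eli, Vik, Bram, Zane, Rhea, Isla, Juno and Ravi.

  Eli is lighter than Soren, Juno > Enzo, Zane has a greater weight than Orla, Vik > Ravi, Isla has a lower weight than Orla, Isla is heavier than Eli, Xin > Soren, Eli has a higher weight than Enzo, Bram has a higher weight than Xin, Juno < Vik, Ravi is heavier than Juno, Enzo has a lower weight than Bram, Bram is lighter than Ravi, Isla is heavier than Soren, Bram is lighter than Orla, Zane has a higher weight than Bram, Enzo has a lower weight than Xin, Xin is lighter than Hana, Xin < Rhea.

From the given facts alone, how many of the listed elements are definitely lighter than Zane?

7

Directly below Zane: Bram, Orla.
One step further: Enzo, Xin, Isla (5 so far).
One step further: Eli, Soren (7 so far).
Nothing else is reachable below Zane; 7 in all.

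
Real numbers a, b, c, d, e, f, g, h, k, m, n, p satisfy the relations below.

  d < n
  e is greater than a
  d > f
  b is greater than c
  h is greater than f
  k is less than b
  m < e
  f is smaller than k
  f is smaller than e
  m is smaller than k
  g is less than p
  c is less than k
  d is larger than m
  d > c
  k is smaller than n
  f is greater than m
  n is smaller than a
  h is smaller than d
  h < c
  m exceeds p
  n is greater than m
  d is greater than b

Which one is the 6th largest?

k

Piecing the relations together gives one ordering: g < p < m < f < h < c < k < b < d < n < a < e.
Counting 6 from the largest end gives k.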